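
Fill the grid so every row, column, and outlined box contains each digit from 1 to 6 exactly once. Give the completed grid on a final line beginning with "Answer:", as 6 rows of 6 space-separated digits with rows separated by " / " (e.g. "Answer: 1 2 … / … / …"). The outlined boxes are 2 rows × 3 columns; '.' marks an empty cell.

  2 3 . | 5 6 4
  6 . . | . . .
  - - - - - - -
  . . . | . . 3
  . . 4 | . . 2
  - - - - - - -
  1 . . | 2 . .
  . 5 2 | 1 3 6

Step 1. [r5c5∈{4,5}] box 6 places 4 nowhere but r5c5, so r5c5=4.
Step 2. [r1c3∈{1}] r1c3 has the single candidate 1. So r1c3=1.
Step 3. [r3c1∈{5}] r3c1's peers cover all but 5 ⇒ r3c1=5.
Step 4. [r3c3∈{6}] only 6 remains possible at r3c3 ⇒ r3c3=6.
Step 5. [r3c5∈{1}] r3c5 is down to just 1, so r3c5=1.
Step 6. [r2c3∈{5}] only 5 remains possible at r2c3. So r2c3=5.
Step 7. [r4c4∈{6}] only 6 remains possible at r4c4, so r4c4=6.
Step 8. [r5c6∈{5}] nothing but 5 survives at r5c6 ⇒ r5c6=5.
Step 9. [r5c3∈{3}] r5c3 has the single candidate 3, so r5c3=3.
Step 10. [r2c4∈{3}] nothing but 3 survives at r2c4, so r2c4=3.
Step 11. [r2c2∈{4}] only 4 remains possible at r2c2, so r2c2=4.
Step 12. [r4c1∈{3}] r4c1 is down to just 3. So r4c1=3.
Step 13. [r5c2∈{6}] only 6 remains possible at r5c2, so r5c2=6.
Step 14. [r3c4∈{4}] r3c4 has the single candidate 4, so r3c4=4.
Step 15. [r4c5∈{5}] r4c5 is down to just 5 ⇒ r4c5=5.
Step 16. [r2c6∈{1}] r2c6 has the single candidate 1. So r2c6=1.
Step 17. [r6c1∈{4}] only 4 remains possible at r6c1 ⇒ r6c1=4.
Step 18. [r3c2∈{2}] r3c2's peers cover all but 2 ⇒ r3c2=2.
Step 19. [r2c5∈{2}] only 2 remains possible at r2c5, so r2c5=2.
Step 20. [r4c2∈{1}] r4c2 has the single candidate 1, so r4c2=1.

Answer: 2 3 1 5 6 4 / 6 4 5 3 2 1 / 5 2 6 4 1 3 / 3 1 4 6 5 2 / 1 6 3 2 4 5 / 4 5 2 1 3 6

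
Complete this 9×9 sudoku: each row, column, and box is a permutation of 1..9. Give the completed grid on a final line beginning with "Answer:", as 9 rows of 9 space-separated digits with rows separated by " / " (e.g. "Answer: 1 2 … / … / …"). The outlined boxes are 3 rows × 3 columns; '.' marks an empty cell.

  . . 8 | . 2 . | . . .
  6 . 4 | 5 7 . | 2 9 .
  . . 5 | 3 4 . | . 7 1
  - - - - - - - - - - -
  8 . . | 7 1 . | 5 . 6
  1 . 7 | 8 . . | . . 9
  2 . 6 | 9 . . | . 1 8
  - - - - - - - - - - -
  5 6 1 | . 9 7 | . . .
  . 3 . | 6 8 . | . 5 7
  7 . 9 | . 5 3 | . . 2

Step 1. [r3c1∈{9}] r3c1 has the single candidate 9. So r3c1=9.
Step 2. [r1c4∈{1}] nothing but 1 survives at r1c4 ⇒ r1c4=1.
Step 3. [r9c4∈{4}] r9c4's peers cover all but 4 ⇒ r9c4=4.
Step 4. [r3c7∈{6,8}] in box 3, 8 fits only at r3c7, so r3c7=8.
Step 5. [r2c9∈{3}] r2c9 is down to just 3 ⇒ r2c9=3.
Step 6. [r7c9∈{4}] r7c9's peers cover all but 4 ⇒ r7c9=4.
Step 7. [r7c7∈{3}] only 3 remains possible at r7c7 ⇒ r7c7=3.
Step 8. [r5c7∈{4}] r5c7 has the single candidate 4. So r5c7=4.
Step 9. [r1c7∈{6}] r1c7 is down to just 6. So r1c7=6.
Step 10. [r5c2∈{5}] nothing but 5 survives at r5c2 ⇒ r5c2=5.
Step 11. [r6c2∈{4}] r6c2 is down to just 4. So r6c2=4.
Step 12. [r8c6∈{1,2}] 1 has one home in col 6: r8c6. So r8c6=1.
Step 13. [r5c5∈{3,6}] in col 5, 6 fits only at r5c5 ⇒ r5c5=6.
Step 14. [r5c8∈{2,3}] in row 5, 3 fits only at r5c8. So r5c8=3.
Step 15. [r4c6∈{2,4}] r4c6 is the only open cell in row 4 admitting 4. So r4c6=4.
Step 16. [r9c8∈{6,8}] 6 has one home in row 9: r9c8, so r9c8=6.
Step 17. [r5c6∈{2}] r5c6 is down to just 2 ⇒ r5c6=2.
Step 18. [r6c6∈{5}] r6c6 has the single candidate 5, so r6c6=5.
Step 19. [r3c6∈{6}] r3c6 is down to just 6. So r3c6=6.
Step 20. [r8c7∈{9}] only 9 remains possible at r8c7 ⇒ r8c7=9.
Step 21. [r3c2∈{2}] r3c2's peers cover all but 2 ⇒ r3c2=2.
Step 22. [r9c2∈{8}] only 8 remains possible at r9c2 ⇒ r9c2=8.
Step 23. [r1c2∈{7}] r1c2 has the single candidate 7, so r1c2=7.
Step 24. [r6c7∈{7}] r6c7's peers cover all but 7, so r6c7=7.
Step 25. [r4c2∈{9}] r4c2 is down to just 9 ⇒ r4c2=9.
Step 26. [r2c6∈{8}] nothing but 8 survives at r2c6. So r2c6=8.
Step 27. [r8c3∈{2}] only 2 remains possible at r8c3, so r8c3=2.
Step 28. [r4c3∈{3}] r4c3's peers cover all but 3, so r4c3=3.
Step 29. [r1c6∈{9}] nothing but 9 survives at r1c6 ⇒ r1c6=9.
Step 30. [r4c8∈{2}] r4c8 is down to just 2. So r4c8=2.
Step 31. [r1c9∈{5}] nothing but 5 survives at r1c9. So r1c9=5.
Step 32. [r6c5∈{3}] r6c5's peers cover all but 3, so r6c5=3.
Step 33. [r1c8∈{4}] only 4 remains possible at r1c8 ⇒ r1c8=4.
Step 34. [r7c8∈{8}] nothing but 8 survives at r7c8. So r7c8=8.
Step 35. [r8c1∈{4}] r8c1's peers cover all but 4 ⇒ r8c1=4.
Step 36. [r7c4∈{2}] only 2 remains possible at r7c4, so r7c4=2.
Step 37. [r1c1∈{3}] nothing but 3 survives at r1c1. So r1c1=3.
Step 38. [r2c2∈{1}] r2c2 is down to just 1. So r2c2=1.
Step 39. [r9c7∈{1}] nothing but 1 survives at r9c7, so r9c7=1.

Answer: 3 7 8 1 2 9 6 4 5 / 6 1 4 5 7 8 2 9 3 / 9 2 5 3 4 6 8 7 1 / 8 9 3 7 1 4 5 2 6 / 1 5 7 8 6 2 4 3 9 / 2 4 6 9 3 5 7 1 8 / 5 6 1 2 9 7 3 8 4 / 4 3 2 6 8 1 9 5 7 / 7 8 9 4 5 3 1 6 2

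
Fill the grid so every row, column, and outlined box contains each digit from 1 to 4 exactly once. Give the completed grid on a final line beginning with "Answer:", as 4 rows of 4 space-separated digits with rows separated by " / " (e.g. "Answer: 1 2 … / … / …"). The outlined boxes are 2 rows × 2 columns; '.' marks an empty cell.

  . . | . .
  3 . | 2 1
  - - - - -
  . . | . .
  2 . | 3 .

Step 1. [r1c3∈{4}] r1c3's peers cover all but 4. So r1c3=4.
Step 2. [r3c1∈{1,4}] r3c1 is the only open cell in col 1 admitting 4, so r3c1=4.
Step 3. [r4c2∈{1}] nothing but 1 survives at r4c2 ⇒ r4c2=1.
Step 4. [r3c4∈{2}] r3c4 has the single candidate 2 ⇒ r3c4=2.
Step 5. [r3c3∈{1}] r3c3's peers cover all but 1, so r3c3=1.
Step 6. [r2c2∈{4}] nothing but 4 survives at r2c2 ⇒ r2c2=4.
Step 7. [r1c1∈{1}] nothing but 1 survives at r1c1, so r1c1=1.
Step 8. [r3c2∈{3}] r3c2 has the single candidate 3, so r3c2=3.
Step 9. [r1c4∈{3}] r1c4's peers cover all but 3, so r1c4=3.
Step 10. [r4c4∈{4}] nothing but 4 survives at r4c4 ⇒ r4c4=4.
Step 11. [r1c2∈{2}] only 2 remains possible at r1c2 ⇒ r1c2=2.

Answer: 1 2 4 3 / 3 4 2 1 / 4 3 1 2 / 2 1 3 4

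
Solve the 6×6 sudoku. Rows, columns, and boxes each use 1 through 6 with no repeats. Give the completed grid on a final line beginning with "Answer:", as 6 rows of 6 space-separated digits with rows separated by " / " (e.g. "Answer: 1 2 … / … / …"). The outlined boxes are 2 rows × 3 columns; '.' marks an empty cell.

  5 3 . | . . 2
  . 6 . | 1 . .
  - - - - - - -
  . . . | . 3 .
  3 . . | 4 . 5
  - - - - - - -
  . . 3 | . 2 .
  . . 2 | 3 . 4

Step 1. [r3c3∈{1,4,5,6}] col 3 places 5 nowhere but r3c3 ⇒ r3c3=5.
Step 2. [r5c4∈{5,6}] 5 has one home in col 4: r5c4, so r5c4=5.
Step 3. [r3c4∈{2,6}] 2 has one home in col 4: r3c4. So r3c4=2.
Step 4. [r2c3∈{4}] only 4 remains possible at r2c3 ⇒ r2c3=4.
Step 5. [r4c3∈{1,6}] col 3 places 6 nowhere but r4c3, so r4c3=6.
Step 6. [r4c5∈{1}] r4c5 is down to just 1, so r4c5=1.
Step 7. [r6c5∈{6}] r6c5's peers cover all but 6. So r6c5=6.
Step 8. [r6c1∈{1}] only 1 remains possible at r6c1 ⇒ r6c1=1.
Step 9. [r3c1∈{4}] r3c1 has the single candidate 4 ⇒ r3c1=4.
Step 10. [r3c2∈{1}] only 1 remains possible at r3c2. So r3c2=1.
Step 11. [r4c2∈{2}] r4c2 has the single candidate 2 ⇒ r4c2=2.
Step 12. [r2c6∈{3}] r2c6 is down to just 3. So r2c6=3.
Step 13. [r5c2∈{4}] r5c2's peers cover all but 4, so r5c2=4.
Step 14. [r6c2∈{5}] nothing but 5 survives at r6c2 ⇒ r6c2=5.
Step 15. [r2c5∈{5}] only 5 remains possible at r2c5, so r2c5=5.
Step 16. [r5c6∈{1}] r5c6 has the single candidate 1, so r5c6=1.
Step 17. [r1c5∈{4}] r1c5's peers cover all but 4, so r1c5=4.
Step 18. [r2c1∈{2}] r2c1 has the single candidate 2. So r2c1=2.
Step 19. [r5c1∈{6}] r5c1 has the single candidate 6, so r5c1=6.
Step 20. [r1c3∈{1}] r1c3 is down to just 1 ⇒ r1c3=1.
Step 21. [r3c6∈{6}] r3c6 has the single candidate 6, so r3c6=6.
Step 22. [r1c4∈{6}] r1c4 is down to just 6. So r1c4=6.

Answer: 5 3 1 6 4 2 / 2 6 4 1 5 3 / 4 1 5 2 3 6 / 3 2 6 4 1 5 / 6 4 3 5 2 1 / 1 5 2 3 6 4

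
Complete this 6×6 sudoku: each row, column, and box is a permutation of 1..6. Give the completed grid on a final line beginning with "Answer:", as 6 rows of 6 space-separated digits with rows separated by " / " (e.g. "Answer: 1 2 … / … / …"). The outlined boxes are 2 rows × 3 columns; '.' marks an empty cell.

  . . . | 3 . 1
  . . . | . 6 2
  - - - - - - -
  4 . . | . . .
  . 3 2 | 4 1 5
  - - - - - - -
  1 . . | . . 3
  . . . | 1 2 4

Step 1. [r2c4∈{5}] only 5 remains possible at r2c4. So r2c4=5.
Step 2. [r4c1∈{6}] nothing but 6 survives at r4c1, so r4c1=6.
Step 3. [r5c2∈{2,4,5,6}] across row 5, 2 lands solely at r5c2 ⇒ r5c2=2.
Step 4. [r5c3∈{4,5,6}] r5c3 is the only open cell in row 5 admitting 4, so r5c3=4.
Step 5. [r2c2∈{1,4}] r2c2 is the only open cell in row 2 admitting 4, so r2c2=4.
Step 6. [r3c2∈{1,5}] 1 has one home in col 2: r3c2 ⇒ r3c2=1.
Step 7. [r2c1∈{3}] nothing but 3 survives at r2c1, so r2c1=3.
Step 8. [r6c1∈{5}] only 5 remains possible at r6c1 ⇒ r6c1=5.
Step 9. [r6c2∈{6}] r6c2 is down to just 6, so r6c2=6.
Step 10. [r3c4∈{2,6}] row 3 places 2 nowhere but r3c4, so r3c4=2.
Step 11. [r3c3∈{5}] nothing but 5 survives at r3c3 ⇒ r3c3=5.
Step 12. [r3c5∈{3}] nothing but 3 survives at r3c5, so r3c5=3.
Step 13. [r1c1∈{2}] r1c1 has the single candidate 2. So r1c1=2.
Step 14. [r5c5∈{5}] only 5 remains possible at r5c5. So r5c5=5.
Step 15. [r2c3∈{1}] r2c3 has the single candidate 1. So r2c3=1.
Step 16. [r5c4∈{6}] r5c4 has the single candidate 6, so r5c4=6.
Step 17. [r1c2∈{5}] only 5 remains possible at r1c2, so r1c2=5.
Step 18. [r1c3∈{6}] r1c3's peers cover all but 6. So r1c3=6.
Step 19. [r6c3∈{3}] r6c3 has the single candidate 3 ⇒ r6c3=3.
Step 20. [r1c5∈{4}] r1c5's peers cover all but 4 ⇒ r1c5=4.
Step 21. [r3c6∈{6}] r3c6 is down to just 6 ⇒ r3c6=6.

Answer: 2 5 6 3 4 1 / 3 4 1 5 6 2 / 4 1 5 2 3 6 / 6 3 2 4 1 5 / 1 2 4 6 5 3 / 5 6 3 1 2 4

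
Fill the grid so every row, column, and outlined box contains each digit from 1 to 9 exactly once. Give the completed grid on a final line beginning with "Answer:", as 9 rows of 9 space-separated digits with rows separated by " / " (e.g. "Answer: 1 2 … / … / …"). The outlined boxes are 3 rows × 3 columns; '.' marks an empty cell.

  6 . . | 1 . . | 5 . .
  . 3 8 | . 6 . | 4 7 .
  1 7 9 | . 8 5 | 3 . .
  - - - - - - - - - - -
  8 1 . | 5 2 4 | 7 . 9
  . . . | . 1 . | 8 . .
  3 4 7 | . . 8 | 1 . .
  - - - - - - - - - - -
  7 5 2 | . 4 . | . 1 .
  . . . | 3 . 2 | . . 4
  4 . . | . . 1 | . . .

Step 1. [r9c9∈{2,3,5,6,7,8}] 7 has one home in col 9: r9c9, so r9c9=7.
Step 2. [r8c1∈{9}] r8c1 has the single candidate 9 ⇒ r8c1=9.
Step 3. [r8c7∈{6}] r8c7 is down to just 6, so r8c7=6.
Step 4. [r5c6∈{3,6,7,9}] across box 5, 3 lands solely at r5c6 ⇒ r5c6=3.
Step 5. [r1c8∈{2,8,9}] 9 has one home in box 3: r1c8. So r1c8=9.
Step 6. [r5c3∈{5,6}] 5 has one home in col 3: r5c3, so r5c3=5.
Step 7. [r5c1∈{2}] nothing but 2 survives at r5c1, so r5c1=2.
Step 8. [r5c9∈{6}] r5c9 has the single candidate 6. So r5c9=6.
Step 9. [r3c9∈{2}] nothing but 2 survives at r3c9 ⇒ r3c9=2.
Step 10. [r7c7∈{9}] r7c7 has the single candidate 9, so r7c7=9.
Step 11. [r9c2∈{6,8}] r9c2 is the only open cell in col 2 admitting 6, so r9c2=6.
Step 12. [r6c5∈{9}] r6c5's peers cover all but 9, so r6c5=9.
Step 13. [r8c5∈{5,7}] in row 8, 7 fits only at r8c5 ⇒ r8c5=7.
Step 14. [r8c8∈{5,8}] row 8 places 5 nowhere but r8c8, so r8c8=5.
Step 15. [r9c8∈{2,3,8}] across col 8, 8 lands solely at r9c8. So r9c8=8.
Step 16. [r7c6∈{6}] only 6 remains possible at r7c6, so r7c6=6.
Step 17. [r2c4∈{2,9}] r2c4 is the only open cell in row 2 admitting 2, so r2c4=2.
Step 18. [r8c2∈{8}] r8c2 has the single candidate 8, so r8c2=8.
Step 19. [r2c1∈{5}] r2c1 has the single candidate 5 ⇒ r2c1=5.
Step 20. [r6c4∈{6}] r6c4 is down to just 6. So r6c4=6.
Step 21. [r5c8∈{4}] only 4 remains possible at r5c8 ⇒ r5c8=4.
Step 22. [r9c7∈{2}] r9c7 is down to just 2 ⇒ r9c7=2.
Step 23. [r5c4∈{7}] r5c4 is down to just 7 ⇒ r5c4=7.
Step 24. [r1c2∈{2}] r1c2 has the single candidate 2 ⇒ r1c2=2.
Step 25. [r7c4∈{8}] r7c4 has the single candidate 8, so r7c4=8.
Step 26. [r7c9∈{3}] r7c9 has the single candidate 3. So r7c9=3.
Step 27. [r9c4∈{9}] r9c4 is down to just 9. So r9c4=9.
Step 28. [r9c3∈{3}] nothing but 3 survives at r9c3 ⇒ r9c3=3.
Step 29. [r1c9∈{8}] nothing but 8 survives at r1c9 ⇒ r1c9=8.
Step 30. [r1c5∈{3}] r1c5 has the single candidate 3 ⇒ r1c5=3.
Step 31. [r2c6∈{9}] r2c6's peers cover all but 9. So r2c6=9.
Step 32. [r3c8∈{6}] only 6 remains possible at r3c8 ⇒ r3c8=6.
Step 33. [r1c3∈{4}] r1c3 has the single candidate 4. So r1c3=4.
Step 34. [r4c3∈{6}] r4c3 has the single candidate 6, so r4c3=6.
Step 35. [r4c8∈{3}] nothing but 3 survives at r4c8 ⇒ r4c8=3.
Step 36. [r3c4∈{4}] r3c4's peers cover all but 4. So r3c4=4.
Step 37. [r9c5∈{5}] only 5 remains possible at r9c5, so r9c5=5.
Step 38. [r5c2∈{9}] nothing but 9 survives at r5c2 ⇒ r5c2=9.
Step 39. [r6c9∈{5}] r6c9 has the single candidate 5, so r6c9=5.
Step 40. [r2c9∈{1}] r2c9's peers cover all but 1 ⇒ r2c9=1.
Step 41. [r8c3∈{1}] r8c3 is down to just 1, so r8c3=1.
Step 42. [r1c6∈{7}] r1c6 is down to just 7. So r1c6=7.
Step 43. [r6c8∈{2}] r6c8 is down to just 2 ⇒ r6c8=2.

Answer: 6 2 4 1 3 7 5 9 8 / 5 3 8 2 6 9 4 7 1 / 1 7 9 4 8 5 3 6 2 / 8 1 6 5 2 4 7 3 9 / 2 9 5 7 1 3 8 4 6 / 3 4 7 6 9 8 1 2 5 / 7 5 2 8 4 6 9 1 3 / 9 8 1 3 7 2 6 5 4 / 4 6 3 9 5 1 2 8 7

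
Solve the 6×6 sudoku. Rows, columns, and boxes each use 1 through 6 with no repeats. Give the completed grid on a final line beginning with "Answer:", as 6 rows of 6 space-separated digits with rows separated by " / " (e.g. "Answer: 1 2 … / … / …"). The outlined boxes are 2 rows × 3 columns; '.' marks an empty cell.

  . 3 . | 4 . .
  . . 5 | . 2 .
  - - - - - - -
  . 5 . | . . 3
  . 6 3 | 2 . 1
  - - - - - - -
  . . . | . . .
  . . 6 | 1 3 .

Step 1. [r4c1∈{4}] nothing but 4 survives at r4c1 ⇒ r4c1=4.
Step 2. [r5c3∈{1,2,4}] r5c3 is the only open cell in col 3 admitting 4. So r5c3=4.
Step 3. [r5c4∈{5,6}] across col 4, 5 lands solely at r5c4, so r5c4=5.
Step 4. [r2c6∈{6}] only 6 remains possible at r2c6, so r2c6=6.
Step 5. [r2c1∈{1}] only 1 remains possible at r2c1, so r2c1=1.
Step 6. [r6c2∈{2}] only 2 remains possible at r6c2. So r6c2=2.
Step 7. [r1c3∈{2}] r1c3 has the single candidate 2 ⇒ r1c3=2.
Step 8. [r3c5∈{4,6}] row 3 places 4 nowhere but r3c5 ⇒ r3c5=4.
Step 9. [r1c6∈{5}] r1c6 is down to just 5, so r1c6=5.
Step 10. [r2c2∈{4}] r2c2 is down to just 4, so r2c2=4.
Step 11. [r3c4∈{6}] nothing but 6 survives at r3c4. So r3c4=6.
Step 12. [r1c1∈{6}] r1c1's peers cover all but 6, so r1c1=6.
Step 13. [r6c6∈{4}] r6c6 has the single candidate 4 ⇒ r6c6=4.
Step 14. [r3c3∈{1}] nothing but 1 survives at r3c3, so r3c3=1.
Step 15. [r1c5∈{1}] only 1 remains possible at r1c5 ⇒ r1c5=1.
Step 16. [r6c1∈{5}] r6c1's peers cover all but 5, so r6c1=5.
Step 17. [r5c5∈{6}] nothing but 6 survives at r5c5, so r5c5=6.
Step 18. [r5c2∈{1}] only 1 remains possible at r5c2. So r5c2=1.
Step 19. [r5c6∈{2}] r5c6 has the single candidate 2, so r5c6=2.
Step 20. [r2c4∈{3}] r2c4's peers cover all but 3, so r2c4=3.
Step 21. [r4c5∈{5}] r4c5 is down to just 5 ⇒ r4c5=5.
Step 22. [r3c1∈{2}] r3c1 is down to just 2, so r3c1=2.
Step 23. [r5c1∈{3}] r5c1 has the single candidate 3, so r5c1=3.

Answer: 6 3 2 4 1 5 / 1 4 5 3 2 6 / 2 5 1 6 4 3 / 4 6 3 2 5 1 / 3 1 4 5 6 2 / 5 2 6 1 3 4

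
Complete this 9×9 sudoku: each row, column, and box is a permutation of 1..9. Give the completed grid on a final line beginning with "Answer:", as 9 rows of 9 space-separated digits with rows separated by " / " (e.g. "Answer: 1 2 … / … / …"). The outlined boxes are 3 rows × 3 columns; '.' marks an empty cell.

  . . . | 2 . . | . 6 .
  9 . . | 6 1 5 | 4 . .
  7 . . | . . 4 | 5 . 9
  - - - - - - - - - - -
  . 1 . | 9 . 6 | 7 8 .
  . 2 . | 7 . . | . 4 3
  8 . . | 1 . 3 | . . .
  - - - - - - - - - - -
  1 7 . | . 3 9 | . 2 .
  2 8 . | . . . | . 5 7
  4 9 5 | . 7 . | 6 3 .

Step 1. [r2c2∈{3}] r2c2 is down to just 3 ⇒ r2c2=3.
Step 2. [r3c5∈{8}] r3c5 has the single candidate 8. So r3c5=8.
Step 3. [r5c1∈{5,6}] r5c1 is the only open cell in col 1 admitting 6, so r5c1=6.
Step 4. [r6c7∈{2,9}] r6c7 is the only open cell in col 7 admitting 2, so r6c7=2.
Step 5. [r7c7∈{8}] r7c7 has the single candidate 8, so r7c7=8.
Step 6. [r3c8∈{1}] r3c8's peers cover all but 1. So r3c8=1.
Step 7. [r4c9∈{5}] only 5 remains possible at r4c9, so r4c9=5.
Step 8. [r6c2∈{4,5}] r6c2 is the only open cell in box 4 admitting 5, so r6c2=5.
Step 9. [r6c5∈{4}] r6c5's peers cover all but 4, so r6c5=4.
Step 10. [r8c3∈{3,6}] row 8 places 3 nowhere but r8c3 ⇒ r8c3=3.
Step 11. [r3c3∈{2,6}] 2 has one home in row 3: r3c3 ⇒ r3c3=2.
Step 12. [r9c6∈{1,2,8}] r9c6 is the only open cell in row 9 admitting 2, so r9c6=2.
Step 13. [r5c3∈{9}] r5c3 has the single candidate 9, so r5c3=9.
Step 14. [r1c9∈{8}] r1c9's peers cover all but 8 ⇒ r1c9=8.
Step 15. [r8c6∈{1}] only 1 remains possible at r8c6, so r8c6=1.
Step 16. [r7c4∈{4,5}] 5 has one home in row 7: r7c4 ⇒ r7c4=5.
Step 17. [r1c3∈{1,4}] 1 has one home in row 1: r1c3 ⇒ r1c3=1.
Step 18. [r3c4∈{3}] r3c4 is down to just 3 ⇒ r3c4=3.
Step 19. [r4c5∈{2}] only 2 remains possible at r4c5 ⇒ r4c5=2.
Step 20. [r4c1∈{3}] r4c1 has the single candidate 3, so r4c1=3.
Step 21. [r1c1∈{5}] only 5 remains possible at r1c1. So r1c1=5.
Step 22. [r1c7∈{3}] r1c7 is down to just 3. So r1c7=3.
Step 23. [r3c2∈{6}] only 6 remains possible at r3c2. So r3c2=6.
Step 24. [r7c3∈{6}] only 6 remains possible at r7c3. So r7c3=6.
Step 25. [r8c7∈{9}] only 9 remains possible at r8c7, so r8c7=9.
Step 26. [r2c8∈{7}] nothing but 7 survives at r2c8 ⇒ r2c8=7.
Step 27. [r6c8∈{9}] r6c8's peers cover all but 9 ⇒ r6c8=9.
Step 28. [r1c5∈{9}] r1c5 is down to just 9 ⇒ r1c5=9.
Step 29. [r9c9∈{1}] r9c9 is down to just 1 ⇒ r9c9=1.
Step 30. [r5c5∈{5}] r5c5's peers cover all but 5, so r5c5=5.
Step 31. [r5c6∈{8}] r5c6 is down to just 8 ⇒ r5c6=8.
Step 32. [r9c4∈{8}] r9c4 is down to just 8, so r9c4=8.
Step 33. [r7c9∈{4}] r7c9's peers cover all but 4 ⇒ r7c9=4.
Step 34. [r5c7∈{1}] only 1 remains possible at r5c7. So r5c7=1.
Step 35. [r1c2∈{4}] nothing but 4 survives at r1c2, so r1c2=4.
Step 36. [r6c3∈{7}] r6c3's peers cover all but 7. So r6c3=7.
Step 37. [r8c5∈{6}] r8c5's peers cover all but 6 ⇒ r8c5=6.
Step 38. [r2c9∈{2}] r2c9 is down to just 2 ⇒ r2c9=2.
Step 39. [r6c9∈{6}] r6c9's peers cover all but 6, so r6c9=6.
Step 40. [r2c3∈{8}] only 8 remains possible at r2c3, so r2c3=8.
Step 41. [r1c6∈{7}] r1c6 has the single candidate 7, so r1c6=7.
Step 42. [r4c3∈{4}] only 4 remains possible at r4c3, so r4c3=4.
Step 43. [r8c4∈{4}] r8c4 is down to just 4. So r8c4=4.

Answer: 5 4 1 2 9 7 3 6 8 / 9 3 8 6 1 5 4 7 2 / 7 6 2 3 8 4 5 1 9 / 3 1 4 9 2 6 7 8 5 / 6 2 9 7 5 8 1 4 3 / 8 5 7 1 4 3 2 9 6 / 1 7 6 5 3 9 8 2 4 / 2 8 3 4 6 1 9 5 7 / 4 9 5 8 7 2 6 3 1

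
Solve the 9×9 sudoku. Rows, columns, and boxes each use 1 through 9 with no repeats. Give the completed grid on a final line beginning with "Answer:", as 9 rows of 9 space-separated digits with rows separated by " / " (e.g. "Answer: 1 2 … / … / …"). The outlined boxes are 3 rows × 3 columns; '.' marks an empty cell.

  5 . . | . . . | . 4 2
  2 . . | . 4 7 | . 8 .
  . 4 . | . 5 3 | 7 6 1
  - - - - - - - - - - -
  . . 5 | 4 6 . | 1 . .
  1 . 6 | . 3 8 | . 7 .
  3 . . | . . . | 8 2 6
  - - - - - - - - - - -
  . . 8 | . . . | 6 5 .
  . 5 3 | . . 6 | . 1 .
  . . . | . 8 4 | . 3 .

Step 1. [r3c3∈{9}] r3c3 has the single candidate 9, so r3c3=9.
Step 2. [r9c3∈{1,2,7}] r9c3 is the only open cell in col 3 admitting 2. So r9c3=2.
Step 3. [r9c7∈{9}] nothing but 9 survives at r9c7, so r9c7=9.
Step 4. [r2c9∈{3,5,9}] box 3 places 9 nowhere but r2c9 ⇒ r2c9=9.
Step 5. [r9c9∈{7}] only 7 remains possible at r9c9, so r9c9=7.
Step 6. [r7c9∈{4}] only 4 remains possible at r7c9, so r7c9=4.
Step 7. [r3c4∈{2,8}] in row 3, 2 fits only at r3c4. So r3c4=2.
Step 8. [r1c4∈{1,6,8,9}] across col 4, 8 lands solely at r1c4. So r1c4=8.
Step 9. [r1c2∈{1,3,6,7}] row 1 places 6 nowhere but r1c2, so r1c2=6.
Step 10. [r4c2∈{2,7,8,9}] r4c2 is the only open cell in col 2 admitting 8. So r4c2=8.
Step 11. [r4c1∈{7,9}] in row 4, 7 fits only at r4c1. So r4c1=7.
Step 12. [r7c1∈{9}] only 9 remains possible at r7c1. So r7c1=9.
Step 13. [r6c2∈{9}] only 9 remains possible at r6c2 ⇒ r6c2=9.
Step 14. [r9c2∈{1}] nothing but 1 survives at r9c2, so r9c2=1.
Step 15. [r6c6∈{1,5}] r6c6 is the only open cell in col 6 admitting 5, so r6c6=5.
Step 16. [r2c3∈{1}] nothing but 1 survives at r2c3 ⇒ r2c3=1.
Step 17. [r5c4∈{9}] only 9 remains possible at r5c4 ⇒ r5c4=9.
Step 18. [r8c4∈{7}] nothing but 7 survives at r8c4, so r8c4=7.
Step 19. [r8c5∈{2,9}] r8c5 is the only open cell in row 8 admitting 9 ⇒ r8c5=9.
Step 20. [r1c5∈{1}] r1c5 has the single candidate 1 ⇒ r1c5=1.
Step 21. [r7c6∈{1,2}] across col 6, 1 lands solely at r7c6, so r7c6=1.
Step 22. [r2c7∈{3,5}] row 2 places 5 nowhere but r2c7, so r2c7=5.
Step 23. [r8c9∈{8}] r8c9 is down to just 8, so r8c9=8.
Step 24. [r3c1∈{8}] only 8 remains possible at r3c1 ⇒ r3c1=8.
Step 25. [r8c1∈{4}] only 4 remains possible at r8c1. So r8c1=4.
Step 26. [r4c8∈{9}] r4c8 is down to just 9, so r4c8=9.
Step 27. [r8c7∈{2}] nothing but 2 survives at r8c7. So r8c7=2.
Step 28. [r7c2∈{7}] r7c2's peers cover all but 7 ⇒ r7c2=7.
Step 29. [r9c4∈{5}] r9c4 is down to just 5 ⇒ r9c4=5.
Step 30. [r9c1∈{6}] r9c1 has the single candidate 6, so r9c1=6.
Step 31. [r7c5∈{2}] only 2 remains possible at r7c5 ⇒ r7c5=2.
Step 32. [r5c9∈{5}] r5c9's peers cover all but 5. So r5c9=5.
Step 33. [r7c4∈{3}] r7c4 has the single candidate 3, so r7c4=3.
Step 34. [r5c7∈{4}] only 4 remains possible at r5c7. So r5c7=4.
Step 35. [r6c4∈{1}] nothing but 1 survives at r6c4, so r6c4=1.
Step 36. [r2c2∈{3}] nothing but 3 survives at r2c2 ⇒ r2c2=3.
Step 37. [r4c9∈{3}] r4c9 is down to just 3 ⇒ r4c9=3.
Step 38. [r1c7∈{3}] r1c7's peers cover all but 3. So r1c7=3.
Step 39. [r6c3∈{4}] nothing but 4 survives at r6c3 ⇒ r6c3=4.
Step 40. [r4c6∈{2}] r4c6 is down to just 2. So r4c6=2.
Step 41. [r1c6∈{9}] r1c6's peers cover all but 9 ⇒ r1c6=9.
Step 42. [r2c4∈{6}] r2c4 has the single candidate 6. So r2c4=6.
Step 43. [r1c3∈{7}] r1c3's peers cover all but 7. So r1c3=7.
Step 44. [r6c5∈{7}] r6c5 has the single candidate 7. So r6c5=7.
Step 45. [r5c2∈{2}] nothing but 2 survives at r5c2, so r5c2=2.

Answer: 5 6 7 8 1 9 3 4 2 / 2 3 1 6 4 7 5 8 9 / 8 4 9 2 5 3 7 6 1 / 7 8 5 4 6 2 1 9 3 / 1 2 6 9 3 8 4 7 5 / 3 9 4 1 7 5 8 2 6 / 9 7 8 3 2 1 6 5 4 / 4 5 3 7 9 6 2 1 8 / 6 1 2 5 8 4 9 3 7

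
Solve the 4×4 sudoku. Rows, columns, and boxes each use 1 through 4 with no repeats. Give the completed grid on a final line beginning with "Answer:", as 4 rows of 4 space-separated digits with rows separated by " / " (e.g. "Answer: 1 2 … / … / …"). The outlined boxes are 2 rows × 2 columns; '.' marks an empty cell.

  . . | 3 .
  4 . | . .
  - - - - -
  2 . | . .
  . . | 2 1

Step 1. [r2c2∈{1,2,3}] in row 2, 3 fits only at r2c2, so r2c2=3.
Step 2. [r1c4∈{2,4}] 4 has one home in row 1: r1c4 ⇒ r1c4=4.
Step 3. [r3c2∈{1,4}] in row 3, 1 fits only at r3c2 ⇒ r3c2=1.
Step 4. [r3c4∈{3}] only 3 remains possible at r3c4, so r3c4=3.
Step 5. [r1c1∈{1}] r1c1 is down to just 1, so r1c1=1.
Step 6. [r4c2∈{4}] r4c2 is down to just 4. So r4c2=4.
Step 7. [r2c3∈{1}] nothing but 1 survives at r2c3. So r2c3=1.
Step 8. [r4c1∈{3}] r4c1 is down to just 3. So r4c1=3.
Step 9. [r1c2∈{2}] only 2 remains possible at r1c2. So r1c2=2.
Step 10. [r3c3∈{4}] r3c3 has the single candidate 4, so r3c3=4.
Step 11. [r2c4∈{2}] only 2 remains possible at r2c4. So r2c4=2.

Answer: 1 2 3 4 / 4 3 1 2 / 2 1 4 3 / 3 4 2 1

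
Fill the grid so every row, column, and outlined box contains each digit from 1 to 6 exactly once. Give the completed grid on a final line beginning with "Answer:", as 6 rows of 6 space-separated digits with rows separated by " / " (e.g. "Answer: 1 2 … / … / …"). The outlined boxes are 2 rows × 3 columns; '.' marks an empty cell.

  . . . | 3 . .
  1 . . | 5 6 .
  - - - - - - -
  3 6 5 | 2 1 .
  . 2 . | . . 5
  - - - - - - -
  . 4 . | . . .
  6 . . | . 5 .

Step 1. [r6c2∈{1,3}] r6c2 is the only open cell in col 2 admitting 1, so r6c2=1.
Step 2. [r3c6∈{4}] only 4 remains possible at r3c6, so r3c6=4.
Step 3. [r2c3∈{2,3,4}] r2c3 is the only open cell in row 2 admitting 4. So r2c3=4.
Step 4. [r5c6∈{1,2,3,6}] across col 6, 6 lands solely at r5c6, so r5c6=6.
Step 5. [r2c6∈{2}] nothing but 2 survives at r2c6, so r2c6=2.
Step 6. [r6c3∈{2,3}] r6c3 is the only open cell in row 6 admitting 2. So r6c3=2.
Step 7. [r5c1∈{5}] r5c1's peers cover all but 5. So r5c1=5.
Step 8. [r4c5∈{3}] r4c5's peers cover all but 3 ⇒ r4c5=3.
Step 9. [r1c6∈{1}] r1c6 has the single candidate 1 ⇒ r1c6=1.
Step 10. [r2c2∈{3}] r2c2's peers cover all but 3. So r2c2=3.
Step 11. [r6c6∈{3}] only 3 remains possible at r6c6, so r6c6=3.
Step 12. [r1c2∈{5}] nothing but 5 survives at r1c2, so r1c2=5.
Step 13. [r1c1∈{2}] r1c1 has the single candidate 2. So r1c1=2.
Step 14. [r4c3∈{1}] only 1 remains possible at r4c3 ⇒ r4c3=1.
Step 15. [r4c1∈{4}] r4c1's peers cover all but 4, so r4c1=4.
Step 16. [r5c4∈{1}] r5c4's peers cover all but 1 ⇒ r5c4=1.
Step 17. [r4c4∈{6}] r4c4's peers cover all but 6. So r4c4=6.
Step 18. [r6c4∈{4}] r6c4 has the single candidate 4 ⇒ r6c4=4.
Step 19. [r1c3∈{6}] r1c3 has the single candidate 6, so r1c3=6.
Step 20. [r5c5∈{2}] r5c5 has the single candidate 2. So r5c5=2.
Step 21. [r1c5∈{4}] r1c5's peers cover all but 4, so r1c5=4.
Step 22. [r5c3∈{3}] r5c3 is down to just 3 ⇒ r5c3=3.

Answer: 2 5 6 3 4 1 / 1 3 4 5 6 2 / 3 6 5 2 1 4 / 4 2 1 6 3 5 / 5 4 3 1 2 6 / 6 1 2 4 5 3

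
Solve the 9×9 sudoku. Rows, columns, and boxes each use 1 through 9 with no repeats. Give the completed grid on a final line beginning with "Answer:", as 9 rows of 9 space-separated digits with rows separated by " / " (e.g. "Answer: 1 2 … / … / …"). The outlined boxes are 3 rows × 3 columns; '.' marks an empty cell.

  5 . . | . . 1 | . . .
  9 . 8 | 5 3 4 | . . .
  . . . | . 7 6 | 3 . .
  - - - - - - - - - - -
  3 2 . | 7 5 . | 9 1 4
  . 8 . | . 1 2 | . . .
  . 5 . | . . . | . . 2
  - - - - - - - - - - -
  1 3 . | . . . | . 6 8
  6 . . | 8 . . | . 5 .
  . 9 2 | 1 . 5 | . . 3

Step 1. [r3c8∈{2,4,8,9}] 8 has one home in row 3: r3c8 ⇒ r3c8=8.
Step 2. [r1c8∈{2,4,7,9}] across col 8, 9 lands solely at r1c8, so r1c8=9.
Step 3. [r1c7∈{2,4,6,7}] in box 3, 4 fits only at r1c7 ⇒ r1c7=4.
Step 4. [r9c7∈{7}] r9c7's peers cover all but 7, so r9c7=7.
Step 5. [r6c3∈{1,4,6,7,9}] r6c3 is the only open cell in row 6 admitting 1, so r6c3=1.
Step 6. [r3c3∈{4}] nothing but 4 survives at r3c3 ⇒ r3c3=4.
Step 7. [r8c3∈{7}] r8c3's peers cover all but 7. So r8c3=7.
Step 8. [r3c4∈{2,9}] r3c4 is the only open cell in row 3 admitting 9. So r3c4=9.
Step 9. [r7c7∈{2}] only 2 remains possible at r7c7. So r7c7=2.
Step 10. [r7c4∈{4}] only 4 remains possible at r7c4, so r7c4=4.
Step 11. [r6c5∈{4,6,8,9}] r6c5 is the only open cell in col 5 admitting 4. So r6c5=4.
Step 12. [r6c6∈{3,8,9}] row 6 places 9 nowhere but r6c6 ⇒ r6c6=9.
Step 13. [r6c1∈{7}] r6c1 has the single candidate 7 ⇒ r6c1=7.
Step 14. [r6c8∈{3}] only 3 remains possible at r6c8, so r6c8=3.
Step 15. [r4c3∈{6}] nothing but 6 survives at r4c3, so r4c3=6.
Step 16. [r3c2∈{1}] r3c2 has the single candidate 1 ⇒ r3c2=1.
Step 17. [r6c4∈{6}] r6c4's peers cover all but 6, so r6c4=6.
Step 18. [r5c8∈{7}] r5c8 is down to just 7, so r5c8=7.
Step 19. [r8c7∈{1}] only 1 remains possible at r8c7 ⇒ r8c7=1.
Step 20. [r2c7∈{6}] r2c7 is down to just 6, so r2c7=6.
Step 21. [r8c5∈{2,9}] r8c5 is the only open cell in row 8 admitting 2 ⇒ r8c5=2.
Step 22. [r1c9∈{7}] nothing but 7 survives at r1c9, so r1c9=7.
Step 23. [r8c2∈{4}] r8c2 has the single candidate 4 ⇒ r8c2=4.
Step 24. [r3c9∈{5}] r3c9 is down to just 5. So r3c9=5.
Step 25. [r1c2∈{6}] r1c2 has the single candidate 6 ⇒ r1c2=6.
Step 26. [r5c7∈{5}] nothing but 5 survives at r5c7 ⇒ r5c7=5.
Step 27. [r5c9∈{6}] only 6 remains possible at r5c9 ⇒ r5c9=6.
Step 28. [r4c6∈{8}] r4c6 has the single candidate 8. So r4c6=8.
Step 29. [r5c3∈{9}] r5c3 is down to just 9, so r5c3=9.
Step 30. [r7c6∈{7}] only 7 remains possible at r7c6, so r7c6=7.
Step 31. [r3c1∈{2}] r3c1 is down to just 2 ⇒ r3c1=2.
Step 32. [r9c1∈{8}] r9c1's peers cover all but 8 ⇒ r9c1=8.
Step 33. [r1c3∈{3}] r1c3 has the single candidate 3, so r1c3=3.
Step 34. [r1c4∈{2}] r1c4 is down to just 2 ⇒ r1c4=2.
Step 35. [r9c5∈{6}] r9c5's peers cover all but 6 ⇒ r9c5=6.
Step 36. [r5c4∈{3}] nothing but 3 survives at r5c4, so r5c4=3.
Step 37. [r2c9∈{1}] r2c9's peers cover all but 1 ⇒ r2c9=1.
Step 38. [r5c1∈{4}] r5c1 is down to just 4. So r5c1=4.
Step 39. [r2c8∈{2}] r2c8's peers cover all but 2 ⇒ r2c8=2.
Step 40. [r2c2∈{7}] r2c2 has the single candidate 7, so r2c2=7.
Step 41. [r6c7∈{8}] r6c7 has the single candidate 8 ⇒ r6c7=8.
Step 42. [r7c3∈{5}] r7c3 is down to just 5, so r7c3=5.
Step 43. [r9c8∈{4}] r9c8's peers cover all but 4, so r9c8=4.
Step 44. [r7c5∈{9}] r7c5 is down to just 9 ⇒ r7c5=9.
Step 45. [r8c9∈{9}] nothing but 9 survives at r8c9. So r8c9=9.
Step 46. [r8c6∈{3}] r8c6 has the single candidate 3. So r8c6=3.
Step 47. [r1c5∈{8}] r1c5's peers cover all but 8, so r1c5=8.

Answer: 5 6 3 2 8 1 4 9 7 / 9 7 8 5 3 4 6 2 1 / 2 1 4 9 7 6 3 8 5 / 3 2 6 7 5 8 9 1 4 / 4 8 9 3 1 2 5 7 6 / 7 5 1 6 4 9 8 3 2 / 1 3 5 4 9 7 2 6 8 / 6 4 7 8 2 3 1 5 9 / 8 9 2 1 6 5 7 4 3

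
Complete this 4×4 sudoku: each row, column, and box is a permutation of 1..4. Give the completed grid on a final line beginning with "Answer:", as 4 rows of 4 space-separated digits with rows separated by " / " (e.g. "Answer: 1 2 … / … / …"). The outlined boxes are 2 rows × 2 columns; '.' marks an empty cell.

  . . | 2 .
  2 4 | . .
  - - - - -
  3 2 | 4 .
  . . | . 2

Step 1. [r4c2∈{1}] nothing but 1 survives at r4c2 ⇒ r4c2=1.
Step 2. [r2c3∈{1,3}] r2c3 is the only open cell in col 3 admitting 1 ⇒ r2c3=1.
Step 3. [r2c4∈{3}] r2c4 has the single candidate 3 ⇒ r2c4=3.
Step 4. [r4c3∈{3}] only 3 remains possible at r4c3. So r4c3=3.
Step 5. [r1c2∈{3}] r1c2's peers cover all but 3 ⇒ r1c2=3.
Step 6. [r1c4∈{4}] r1c4's peers cover all but 4. So r1c4=4.
Step 7. [r3c4∈{1}] nothing but 1 survives at r3c4 ⇒ r3c4=1.
Step 8. [r4c1∈{4}] r4c1 has the single candidate 4, so r4c1=4.
Step 9. [r1c1∈{1}] r1c1 is down to just 1. So r1c1=1.

Answer: 1 3 2 4 / 2 4 1 3 / 3 2 4 1 / 4 1 3 2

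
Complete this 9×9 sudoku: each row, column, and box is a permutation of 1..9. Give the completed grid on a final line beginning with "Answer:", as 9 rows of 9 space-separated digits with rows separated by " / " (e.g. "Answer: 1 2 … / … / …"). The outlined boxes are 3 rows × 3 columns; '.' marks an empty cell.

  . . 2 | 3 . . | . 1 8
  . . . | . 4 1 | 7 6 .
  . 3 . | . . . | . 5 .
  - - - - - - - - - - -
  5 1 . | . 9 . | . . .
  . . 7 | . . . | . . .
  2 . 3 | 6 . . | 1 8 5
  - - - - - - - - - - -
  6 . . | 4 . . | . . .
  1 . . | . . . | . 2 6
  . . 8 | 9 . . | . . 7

Step 1. [r6c2∈{4,9}] 9 has one home in row 6: r6c2. So r6c2=9.
Step 2. [r6c5∈{7}] r6c5's peers cover all but 7, so r6c5=7.
Step 3. [r9c5∈{1,2,3,5,6}] across row 9, 1 lands solely at r9c5 ⇒ r9c5=1.
Step 4. [r2c9∈{2,3,9}] in row 2, 3 fits only at r2c9, so r2c9=3.
Step 5. [r2c4∈{2,5,8}] in row 2, 2 fits only at r2c4 ⇒ r2c4=2.
Step 6. [r4c4∈{8}] only 8 remains possible at r4c4, so r4c4=8.
Step 7. [r9c6∈{2,3,5,6}] in row 9, 6 fits only at r9c6, so r9c6=6.
Step 8. [r3c4∈{7}] r3c4 is down to just 7. So r3c4=7.
Step 9. [r8c4∈{5}] only 5 remains possible at r8c4, so r8c4=5.
Step 10. [r1c1∈{4,7,9}] r1c1 is the only open cell in col 1 admitting 7 ⇒ r1c1=7.
Step 11. [r9c1∈{3,4}] r9c1 is the only open cell in col 1 admitting 3, so r9c1=3.
Step 12. [r9c8∈{4}] only 4 remains possible at r9c8. So r9c8=4.
Step 13. [r3c3∈{1,4,6,9}] r3c3 is the only open cell in row 3 admitting 1, so r3c3=1.
Step 14. [r1c2∈{4,5,6}] r1c2 is the only open cell in box 1 admitting 6. So r1c2=6.
Step 15. [r5c7∈{2,3,4,6,9}] across row 5, 6 lands solely at r5c7. So r5c7=6.
Step 16. [r3c1∈{4,8,9}] r3c1 is the only open cell in box 1 admitting 4 ⇒ r3c1=4.
Step 17. [r5c1∈{8}] r5c1 has the single candidate 8, so r5c1=8.
Step 18. [r5c2∈{4}] nothing but 4 survives at r5c2 ⇒ r5c2=4.
Step 19. [r4c9∈{2,4}] r4c9 is the only open cell in col 9 admitting 4. So r4c9=4.
Step 20. [r8c2∈{7}] only 7 remains possible at r8c2, so r8c2=7.
Step 21. [r7c6∈{2,3,7,8}] in row 7, 7 fits only at r7c6, so r7c6=7.
Step 22. [r7c5∈{2,3,8}] box 8 places 2 nowhere but r7c5, so r7c5=2.
Step 23. [r7c2∈{5}] only 5 remains possible at r7c2, so r7c2=5.
Step 24. [r7c3∈{9}] r7c3 has the single candidate 9 ⇒ r7c3=9.
Step 25. [r8c7∈{3,8,9}] across row 8, 9 lands solely at r8c7, so r8c7=9.
Step 26. [r3c9∈{2,9}] box 3 places 9 nowhere but r3c9 ⇒ r3c9=9.
Step 27. [r7c8∈{3}] r7c8's peers cover all but 3, so r7c8=3.
Step 28. [r4c7∈{2,3}] col 7 places 3 nowhere but r4c7, so r4c7=3.
Step 29. [r3c6∈{8}] r3c6 has the single candidate 8 ⇒ r3c6=8.
Step 30. [r8c6∈{3}] nothing but 3 survives at r8c6. So r8c6=3.
Step 31. [r1c5∈{5}] only 5 remains possible at r1c5 ⇒ r1c5=5.
Step 32. [r5c6∈{2,5}] 5 has one home in row 5: r5c6, so r5c6=5.
Step 33. [r3c5∈{6}] r3c5 is down to just 6, so r3c5=6.
Step 34. [r5c4∈{1}] only 1 remains possible at r5c4, so r5c4=1.
Step 35. [r5c8∈{9}] r5c8 is down to just 9. So r5c8=9.
Step 36. [r2c1∈{9}] nothing but 9 survives at r2c1 ⇒ r2c1=9.
Step 37. [r1c6∈{9}] nothing but 9 survives at r1c6, so r1c6=9.
Step 38. [r1c7∈{4}] nothing but 4 survives at r1c7. So r1c7=4.
Step 39. [r8c5∈{8}] r8c5 is down to just 8 ⇒ r8c5=8.
Step 40. [r2c2∈{8}] nothing but 8 survives at r2c2. So r2c2=8.
Step 41. [r9c7∈{5}] r9c7 is down to just 5 ⇒ r9c7=5.
Step 42. [r4c6∈{2}] r4c6's peers cover all but 2 ⇒ r4c6=2.
Step 43. [r9c2∈{2}] only 2 remains possible at r9c2. So r9c2=2.
Step 44. [r2c3∈{5}] only 5 remains possible at r2c3. So r2c3=5.
Step 45. [r4c8∈{7}] r4c8's peers cover all but 7 ⇒ r4c8=7.
Step 46. [r7c9∈{1}] only 1 remains possible at r7c9. So r7c9=1.
Step 47. [r4c3∈{6}] r4c3 is down to just 6 ⇒ r4c3=6.
Step 48. [r7c7∈{8}] only 8 remains possible at r7c7. So r7c7=8.
Step 49. [r3c7∈{2}] r3c7 is down to just 2. So r3c7=2.
Step 50. [r5c5∈{3}] r5c5 is down to just 3. So r5c5=3.
Step 51. [r5c9∈{2}] nothing but 2 survives at r5c9. So r5c9=2.
Step 52. [r8c3∈{4}] r8c3 has the single candidate 4. So r8c3=4.
Step 53. [r6c6∈{4}] nothing but 4 survives at r6c6 ⇒ r6c6=4.

Answer: 7 6 2 3 5 9 4 1 8 / 9 8 5 2 4 1 7 6 3 / 4 3 1 7 6 8 2 5 9 / 5 1 6 8 9 2 3 7 4 / 8 4 7 1 3 5 6 9 2 / 2 9 3 6 7 4 1 8 5 / 6 5 9 4 2 7 8 3 1 / 1 7 4 5 8 3 9 2 6 / 3 2 8 9 1 6 5 4 7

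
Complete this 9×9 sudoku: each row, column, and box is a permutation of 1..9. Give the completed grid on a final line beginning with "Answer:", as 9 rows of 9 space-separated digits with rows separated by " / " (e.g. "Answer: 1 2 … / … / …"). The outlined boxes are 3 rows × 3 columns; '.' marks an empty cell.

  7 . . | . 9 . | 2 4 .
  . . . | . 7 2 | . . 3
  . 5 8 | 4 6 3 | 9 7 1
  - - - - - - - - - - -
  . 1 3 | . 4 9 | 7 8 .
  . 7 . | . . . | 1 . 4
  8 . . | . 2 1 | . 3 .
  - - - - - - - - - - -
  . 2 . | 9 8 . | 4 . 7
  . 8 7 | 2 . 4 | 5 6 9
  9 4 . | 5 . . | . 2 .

Step 1. [r6c7∈{6}] r6c7 is down to just 6, so r6c7=6.
Step 2. [r5c5∈{3,5}] col 5 places 5 nowhere but r5c5 ⇒ r5c5=5.
Step 3. [r5c3∈{2,6,9}] 2 has one home in col 3: r5c3. So r5c3=2.
Step 4. [r5c1∈{6}] r5c1 has the single candidate 6. So r5c1=6.
Step 5. [r1c9∈{5,6,8}] col 9 places 6 nowhere but r1c9. So r1c9=6.
Step 6. [r1c3∈{1}] r1c3 has the single candidate 1, so r1c3=1.
Step 7. [r1c4∈{8}] r1c4 is down to just 8, so r1c4=8.
Step 8. [r6c3∈{4,5,9}] row 6 places 4 nowhere but r6c3. So r6c3=4.
Step 9. [r7c1∈{1,3,5}] 3 has one home in row 7: r7c1 ⇒ r7c1=3.
Step 10. [r9c3∈{6}] nothing but 6 survives at r9c3. So r9c3=6.
Step 11. [r8c5∈{1,3}] 3 has one home in row 8: r8c5, so r8c5=3.
Step 12. [r2c3∈{9}] r2c3 has the single candidate 9, so r2c3=9.
Step 13. [r2c7∈{8}] nothing but 8 survives at r2c7. So r2c7=8.
Step 14. [r4c9∈{2,5}] row 4 places 2 nowhere but r4c9. So r4c9=2.
Step 15. [r1c2∈{3}] only 3 remains possible at r1c2, so r1c2=3.
Step 16. [r5c4∈{3}] r5c4's peers cover all but 3, so r5c4=3.
Step 17. [r9c6∈{7}] r9c6 is down to just 7 ⇒ r9c6=7.
Step 18. [r5c8∈{9}] r5c8's peers cover all but 9, so r5c8=9.
Step 19. [r4c1∈{5}] r4c1 is down to just 5, so r4c1=5.
Step 20. [r7c6∈{6}] r7c6's peers cover all but 6, so r7c6=6.
Step 21. [r2c8∈{5}] r2c8 has the single candidate 5. So r2c8=5.
Step 22. [r6c2∈{9}] only 9 remains possible at r6c2. So r6c2=9.
Step 23. [r4c4∈{6}] only 6 remains possible at r4c4. So r4c4=6.
Step 24. [r3c1∈{2}] r3c1 is down to just 2, so r3c1=2.
Step 25. [r7c3∈{5}] r7c3's peers cover all but 5, so r7c3=5.
Step 26. [r8c1∈{1}] r8c1 has the single candidate 1 ⇒ r8c1=1.
Step 27. [r2c2∈{6}] nothing but 6 survives at r2c2, so r2c2=6.
Step 28. [r5c6∈{8}] nothing but 8 survives at r5c6, so r5c6=8.
Step 29. [r7c8∈{1}] r7c8's peers cover all but 1 ⇒ r7c8=1.
Step 30. [r9c5∈{1}] nothing but 1 survives at r9c5. So r9c5=1.
Step 31. [r9c7∈{3}] r9c7 is down to just 3 ⇒ r9c7=3.
Step 32. [r6c4∈{7}] r6c4's peers cover all but 7. So r6c4=7.
Step 33. [r6c9∈{5}] r6c9 has the single candidate 5 ⇒ r6c9=5.
Step 34. [r2c1∈{4}] only 4 remains possible at r2c1, so r2c1=4.
Step 35. [r1c6∈{5}] r1c6's peers cover all but 5 ⇒ r1c6=5.
Step 36. [r9c9∈{8}] only 8 remains possible at r9c9, so r9c9=8.
Step 37. [r2c4∈{1}] only 1 remains possible at r2c4 ⇒ r2c4=1.

Answer: 7 3 1 8 9 5 2 4 6 / 4 6 9 1 7 2 8 5 3 / 2 5 8 4 6 3 9 7 1 / 5 1 3 6 4 9 7 8 2 / 6 7 2 3 5 8 1 9 4 / 8 9 4 7 2 1 6 3 5 / 3 2 5 9 8 6 4 1 7 / 1 8 7 2 3 4 5 6 9 / 9 4 6 5 1 7 3 2 8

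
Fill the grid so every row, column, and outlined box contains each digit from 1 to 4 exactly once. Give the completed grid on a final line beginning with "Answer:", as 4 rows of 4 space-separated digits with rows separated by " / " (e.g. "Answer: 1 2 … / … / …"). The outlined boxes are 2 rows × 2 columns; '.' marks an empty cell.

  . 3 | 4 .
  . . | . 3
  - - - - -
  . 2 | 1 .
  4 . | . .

Step 1. [r2c3∈{2}] only 2 remains possible at r2c3. So r2c3=2.
Step 2. [r2c1∈{1}] r2c1's peers cover all but 1. So r2c1=1.
Step 3. [r4c4∈{2}] nothing but 2 survives at r4c4, so r4c4=2.
Step 4. [r3c4∈{4}] only 4 remains possible at r3c4. So r3c4=4.
Step 5. [r2c2∈{4}] nothing but 4 survives at r2c2 ⇒ r2c2=4.
Step 6. [r4c2∈{1}] only 1 remains possible at r4c2 ⇒ r4c2=1.
Step 7. [r4c3∈{3}] r4c3's peers cover all but 3 ⇒ r4c3=3.
Step 8. [r1c4∈{1}] nothing but 1 survives at r1c4, so r1c4=1.
Step 9. [r1c1∈{2}] r1c1 is down to just 2. So r1c1=2.
Step 10. [r3c1∈{3}] only 3 remains possible at r3c1, so r3c1=3.

Answer: 2 3 4 1 / 1 4 2 3 / 3 2 1 4 / 4 1 3 2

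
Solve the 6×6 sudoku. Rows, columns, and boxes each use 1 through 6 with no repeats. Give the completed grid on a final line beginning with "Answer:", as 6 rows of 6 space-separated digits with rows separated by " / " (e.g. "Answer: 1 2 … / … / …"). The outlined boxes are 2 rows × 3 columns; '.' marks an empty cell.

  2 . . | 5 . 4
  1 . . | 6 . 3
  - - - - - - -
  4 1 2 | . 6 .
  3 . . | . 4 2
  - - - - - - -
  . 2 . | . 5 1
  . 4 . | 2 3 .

Step 1. [r5c1∈{6}] r5c1 is down to just 6 ⇒ r5c1=6.
Step 2. [r2c2∈{5}] r2c2 is down to just 5. So r2c2=5.
Step 3. [r1c2∈{3,6}] 3 has one home in col 2: r1c2. So r1c2=3.
Step 4. [r4c3∈{5,6}] in row 4, 5 fits only at r4c3 ⇒ r4c3=5.
Step 5. [r4c4∈{1}] r4c4's peers cover all but 1. So r4c4=1.
Step 6. [r1c5∈{1}] only 1 remains possible at r1c5, so r1c5=1.
Step 7. [r1c3∈{6}] r1c3 is down to just 6, so r1c3=6.
Step 8. [r5c4∈{4}] only 4 remains possible at r5c4 ⇒ r5c4=4.
Step 9. [r6c6∈{6}] r6c6's peers cover all but 6, so r6c6=6.
Step 10. [r3c4∈{3}] nothing but 3 survives at r3c4. So r3c4=3.
Step 11. [r2c3∈{4}] r2c3 is down to just 4. So r2c3=4.
Step 12. [r6c3∈{1}] nothing but 1 survives at r6c3, so r6c3=1.
Step 13. [r5c3∈{3}] nothing but 3 survives at r5c3. So r5c3=3.
Step 14. [r6c1∈{5}] r6c1 has the single candidate 5 ⇒ r6c1=5.
Step 15. [r3c6∈{5}] r3c6 has the single candidate 5, so r3c6=5.
Step 16. [r4c2∈{6}] nothing but 6 survives at r4c2. So r4c2=6.
Step 17. [r2c5∈{2}] r2c5 is down to just 2 ⇒ r2c5=2.

Answer: 2 3 6 5 1 4 / 1 5 4 6 2 3 / 4 1 2 3 6 5 / 3 6 5 1 4 2 / 6 2 3 4 5 1 / 5 4 1 2 3 6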